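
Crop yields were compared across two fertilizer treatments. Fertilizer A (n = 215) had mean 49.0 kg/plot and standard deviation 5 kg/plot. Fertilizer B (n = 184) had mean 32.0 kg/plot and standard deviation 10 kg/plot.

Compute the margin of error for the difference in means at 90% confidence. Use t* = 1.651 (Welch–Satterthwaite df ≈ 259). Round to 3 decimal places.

1.341

Per-group SEs: s₁/√n₁ = 5/√215 = 0.3410, s₂/√n₂ = 10/√184 = 0.7372.
Unpooled SE of the difference: √(0.116281 + 0.54346384) = 0.8122.
Margin of error = t* · SE = 1.651 × 0.8122 = 1.3409.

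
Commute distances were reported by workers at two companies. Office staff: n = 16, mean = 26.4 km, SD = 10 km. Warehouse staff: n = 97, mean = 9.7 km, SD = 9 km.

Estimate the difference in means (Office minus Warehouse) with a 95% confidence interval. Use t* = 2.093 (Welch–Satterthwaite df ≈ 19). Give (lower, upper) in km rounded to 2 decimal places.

(11.13, 22.27)

Standard errors of each mean: 10/√16 = 2.5000 and 9/√97 = 0.9138.
SE(x̄₁ − x̄₂) = √(2.5000² + 0.9138²) = 2.6618 for independent samples with unequal variances.
With t* = 2.093, the margin is 2.093 × 2.6618 = 5.5711.
x̄₁ − x̄₂ = 26.4 − 9.7 = 16.7000; the interval is 16.7000 ± 5.5711 = (11.13, 22.27).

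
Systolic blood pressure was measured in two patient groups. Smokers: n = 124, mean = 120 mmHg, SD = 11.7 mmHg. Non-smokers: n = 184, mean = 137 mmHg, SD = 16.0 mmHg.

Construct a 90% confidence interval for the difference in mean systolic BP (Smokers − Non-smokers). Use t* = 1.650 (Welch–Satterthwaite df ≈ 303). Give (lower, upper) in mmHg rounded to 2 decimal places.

SE₁ = s₁/√n₁ = 11.7/√124 = 1.0507; SE₂ = 16.0/√184 = 1.1795.
Independent samples, unequal variances: SE_diff = √(SE₁² + SE₂²) = √(1.10397049 + 1.39122025) = 1.5796.
t* = 1.650, so margin of error = 1.650 × 1.5796 = 2.6063.
Difference in means = 120 − 137 = -17.0000.
-17.0000 ± 2.6063 → (-19.61, -14.39).

(-19.61, -14.39)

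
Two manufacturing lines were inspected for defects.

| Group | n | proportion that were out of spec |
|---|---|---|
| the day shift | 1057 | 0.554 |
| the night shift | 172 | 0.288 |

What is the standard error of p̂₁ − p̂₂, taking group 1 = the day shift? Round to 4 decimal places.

0.0378

Each SE is √(p̂(1−p̂)/n): √(0.5540·0.4460/1057) = 0.01529 and √(0.2880·0.7120/172) = 0.03453.
SE(p̂₁ − p̂₂) = √(SE₁² + SE₂²) = √(0.0002337841 + 0.0011923209) = 0.03776, since the two samples are independent.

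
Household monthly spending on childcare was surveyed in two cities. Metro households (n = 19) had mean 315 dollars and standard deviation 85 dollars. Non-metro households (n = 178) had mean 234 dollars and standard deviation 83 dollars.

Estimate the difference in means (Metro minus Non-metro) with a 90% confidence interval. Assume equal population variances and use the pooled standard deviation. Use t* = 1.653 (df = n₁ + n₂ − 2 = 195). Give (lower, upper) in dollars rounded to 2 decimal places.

Pooled variance s_p² = [18·85² + 177·83²] / (19+178−2) = 6920.0154, so s_p = 83.1866.
SE_diff = s_p·√(1/n₁ + 1/n₂) = 83.1866·√(1/19 + 1/178) = 20.0770.
t* = 1.653; margin = 1.653 × 20.0770 = 33.1873.
Difference = 315 − 234 = 81.0000.
81.0000 ± 33.1873 → (47.81, 114.19).

(47.81, 114.19)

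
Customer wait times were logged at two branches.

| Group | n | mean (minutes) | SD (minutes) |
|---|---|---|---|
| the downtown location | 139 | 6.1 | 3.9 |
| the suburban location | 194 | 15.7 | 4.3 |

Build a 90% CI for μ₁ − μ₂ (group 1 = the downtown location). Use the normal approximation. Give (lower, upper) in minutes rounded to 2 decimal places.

Standard errors of each mean: 3.9/√139 = 0.3308 and 4.3/√194 = 0.3087.
SE(x̄₁ − x̄₂) = √(0.3308² + 0.3087²) = 0.4525 for independent samples with unequal variances.
With z* = 1.645, the margin is 1.645 × 0.4525 = 0.7444.
x̄₁ − x̄₂ = 6.1 − 15.7 = -9.6000; the interval is -9.6000 ± 0.7444 = (-10.34, -8.86).

(-10.34, -8.86)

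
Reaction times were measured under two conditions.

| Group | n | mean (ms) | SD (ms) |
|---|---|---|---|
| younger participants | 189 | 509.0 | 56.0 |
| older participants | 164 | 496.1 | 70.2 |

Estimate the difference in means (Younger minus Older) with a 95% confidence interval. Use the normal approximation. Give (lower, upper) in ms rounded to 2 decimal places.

(-0.49, 26.29)

SE₁ = s₁/√n₁ = 56.0/√189 = 4.0734; SE₂ = 70.2/√164 = 5.4817.
Independent samples, unequal variances: SE_diff = √(SE₁² + SE₂²) = √(16.59258756 + 30.04903489) = 6.8295.
z* = 1.960, so margin of error = 1.960 × 6.8295 = 13.3858.
Difference in means = 509.0 − 496.1 = 12.9000.
12.9000 ± 13.3858 → (-0.49, 26.29).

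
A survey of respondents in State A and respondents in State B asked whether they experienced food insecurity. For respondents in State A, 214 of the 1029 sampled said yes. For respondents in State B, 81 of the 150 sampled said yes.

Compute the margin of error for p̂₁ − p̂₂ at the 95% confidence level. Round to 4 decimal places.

First, p̂₁ = 214/1029 = 0.2080; p̂₂ = 81/150 = 0.5400.
The two standard errors are √(0.2080×0.7920/1029) = 0.01265 and √(0.5400×0.4600/150) = 0.04069.
Because the samples are independent, SE_diff = √(0.01265² + 0.04069²) = 0.04261.
Using z* = 1.960 for 95%, ME = 1.960 × 0.04261 = 0.08352.

0.0835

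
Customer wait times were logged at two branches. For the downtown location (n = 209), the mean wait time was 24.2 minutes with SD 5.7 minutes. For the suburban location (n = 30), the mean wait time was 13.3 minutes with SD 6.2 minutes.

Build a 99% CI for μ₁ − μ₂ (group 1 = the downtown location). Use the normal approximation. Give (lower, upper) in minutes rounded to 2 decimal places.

(7.81, 13.99)

Standard errors of each mean: 5.7/√209 = 0.3943 and 6.2/√30 = 1.1320.
SE(x̄₁ − x̄₂) = √(0.3943² + 1.1320²) = 1.1987 for independent samples with unequal variances.
With z* = 2.576, the margin is 2.576 × 1.1987 = 3.0879.
x̄₁ − x̄₂ = 24.2 − 13.3 = 10.9000; the interval is 10.9000 ± 3.0879 = (7.81, 13.99).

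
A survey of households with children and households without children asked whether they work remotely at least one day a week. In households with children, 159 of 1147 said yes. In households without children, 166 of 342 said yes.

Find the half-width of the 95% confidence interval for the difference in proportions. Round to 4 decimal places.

p̂₁ = 159/1147 = 0.1386 and p̂₂ = 166/342 = 0.4854.
SE₁ = √(p̂₁(1−p̂₁)/n₁) = √(0.1386·0.8614/1147) = 0.01020; SE₂ = √(0.4854·0.5146/342) = 0.02703.
Independent samples: SE of the difference = √(SE₁² + SE₂²) = √(0.00010404 + 0.0007306209) = 0.02889.
z* for 95% confidence is 1.960, so the margin of error is 1.960 × 0.02889 = 0.05662.

0.0566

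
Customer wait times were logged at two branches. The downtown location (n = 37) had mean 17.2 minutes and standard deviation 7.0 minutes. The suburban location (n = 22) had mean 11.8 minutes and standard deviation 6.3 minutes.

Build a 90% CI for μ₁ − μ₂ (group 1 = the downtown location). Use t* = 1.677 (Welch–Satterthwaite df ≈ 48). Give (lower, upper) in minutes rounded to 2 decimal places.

SE₁ = s₁/√n₁ = 7.0/√37 = 1.1508; SE₂ = 6.3/√22 = 1.3432.
Independent samples, unequal variances: SE_diff = √(SE₁² + SE₂²) = √(1.32434064 + 1.80418624) = 1.7688.
t* = 1.677, so margin of error = 1.677 × 1.7688 = 2.9663.
Difference in means = 17.2 − 11.8 = 5.4000.
5.4000 ± 2.9663 → (2.43, 8.37).

(2.43, 8.37)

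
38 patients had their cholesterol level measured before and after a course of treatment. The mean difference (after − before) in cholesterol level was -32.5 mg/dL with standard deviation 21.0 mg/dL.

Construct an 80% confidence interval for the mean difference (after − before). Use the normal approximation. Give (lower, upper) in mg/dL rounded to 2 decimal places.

(-36.87, -28.13)

Paired design: SE = s_d/√n = 21.0/√38 = 3.4066.
z* = 1.282; margin of error = 1.282 × 3.4066 = 4.3673.
-32.5 ± 4.3673 → (-36.87, -28.13).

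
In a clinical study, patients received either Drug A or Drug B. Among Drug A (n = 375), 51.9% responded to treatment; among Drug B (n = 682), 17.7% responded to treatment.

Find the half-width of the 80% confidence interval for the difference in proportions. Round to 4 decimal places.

The two standard errors are √(0.5190×0.4810/375) = 0.02580 and √(0.1770×0.8230/682) = 0.01461.
Because the samples are independent, SE_diff = √(0.02580² + 0.01461²) = 0.02965.
Using z* = 1.282 for 80%, ME = 1.282 × 0.02965 = 0.03801.

0.0380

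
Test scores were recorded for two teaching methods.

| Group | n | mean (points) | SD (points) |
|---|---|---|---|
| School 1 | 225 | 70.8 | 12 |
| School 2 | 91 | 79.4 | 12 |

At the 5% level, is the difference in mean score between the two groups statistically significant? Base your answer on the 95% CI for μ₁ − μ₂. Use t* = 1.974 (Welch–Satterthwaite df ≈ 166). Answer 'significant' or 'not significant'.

significant

Standard errors of each mean: 12/√225 = 0.8000 and 12/√91 = 1.2579.
SE(x̄₁ − x̄₂) = √(0.8000² + 1.2579²) = 1.4907 for independent samples with unequal variances.
With t* = 1.974, the margin is 1.974 × 1.4907 = 2.9426.
x̄₁ − x̄₂ = 70.8 − 79.4 = -8.6000; the interval is -8.6000 ± 2.9426 = (-11.5426, -5.6574).
The interval (-11.5426, -5.6574) does not contain 0, so the difference is significant.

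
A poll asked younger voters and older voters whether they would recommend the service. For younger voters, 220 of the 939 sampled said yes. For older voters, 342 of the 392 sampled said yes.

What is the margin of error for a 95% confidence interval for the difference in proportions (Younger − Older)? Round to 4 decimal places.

0.0427

First, p̂₁ = 220/939 = 0.2343; p̂₂ = 342/392 = 0.8724.
The two standard errors are √(0.2343×0.7657/939) = 0.01382 and √(0.8724×0.1276/392) = 0.01685.
Because the samples are independent, SE_diff = √(0.01382² + 0.01685²) = 0.02179.
Using z* = 1.960 for 95%, ME = 1.960 × 0.02179 = 0.04271.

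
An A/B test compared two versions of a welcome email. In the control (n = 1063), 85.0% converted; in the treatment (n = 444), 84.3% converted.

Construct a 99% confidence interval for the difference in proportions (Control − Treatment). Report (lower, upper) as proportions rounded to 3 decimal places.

SE₁ = √(p̂₁(1−p̂₁)/n₁) = √(0.8500·0.1500/1063) = 0.01095; SE₂ = √(0.8430·0.1570/444) = 0.01727.
Independent samples: SE of the difference = √(SE₁² + SE₂²) = √(0.0001199025 + 0.0002982529) = 0.02045.
z* for 99% confidence is 2.576, so the margin of error is 2.576 × 0.02045 = 0.05268.
Point estimate p̂₁ − p̂₂ = 0.8500 − 0.8430 = 0.0070.
0.0070 ± 0.05268 → (-0.046, 0.060).

(-0.046, 0.060)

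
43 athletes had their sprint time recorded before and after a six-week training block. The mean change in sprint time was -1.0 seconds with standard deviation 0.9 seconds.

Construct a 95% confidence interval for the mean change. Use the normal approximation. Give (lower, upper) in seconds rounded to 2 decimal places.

This is a matched-pairs design, so SE = s_d/√n = 0.9/√43 = 0.1372.
Margin = 1.960 × 0.1372 = 0.2689; the interval is -1.0 ± 0.2689 = (-1.27, -0.73).

(-1.27, -0.73)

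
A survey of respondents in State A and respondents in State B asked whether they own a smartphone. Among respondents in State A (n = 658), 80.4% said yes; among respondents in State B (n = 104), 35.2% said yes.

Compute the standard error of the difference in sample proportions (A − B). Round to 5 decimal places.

SE₁ = √(p̂₁(1−p̂₁)/n₁) = √(0.8040·0.1960/658) = 0.01548; SE₂ = √(0.3520·0.6480/104) = 0.04683.
Independent samples: SE of the difference = √(SE₁² + SE₂²) = √(0.0002396304 + 0.0021930489) = 0.04932.

0.04932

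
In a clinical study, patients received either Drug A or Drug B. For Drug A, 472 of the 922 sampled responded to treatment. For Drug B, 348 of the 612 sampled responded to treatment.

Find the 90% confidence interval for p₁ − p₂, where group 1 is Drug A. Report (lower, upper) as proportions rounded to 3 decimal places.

(-0.099, -0.014)

Sample proportions: 472/922 = 0.5119, 348/612 = 0.5686.
Each SE is √(p̂(1−p̂)/n): √(0.5119·0.4881/922) = 0.01646 and √(0.5686·0.4314/612) = 0.02002.
SE(p̂₁ − p̂₂) = √(SE₁² + SE₂²) = √(0.0002709316 + 0.0004008004) = 0.02592, since the two samples are independent.
At 90% confidence z* = 1.645; margin = 1.645 × 0.02592 = 0.04264.
The difference is 0.5119 − 0.5686 = -0.0567, so the interval is -0.0567 ± 0.04264 = (-0.099, -0.014).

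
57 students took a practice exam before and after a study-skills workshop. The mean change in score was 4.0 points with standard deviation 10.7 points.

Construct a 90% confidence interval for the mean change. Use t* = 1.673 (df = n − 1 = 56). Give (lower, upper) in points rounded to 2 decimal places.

(1.63, 6.37)

This is a matched-pairs design, so SE = s_d/√n = 10.7/√57 = 1.4172.
Margin = 1.673 × 1.4172 = 2.3710; the interval is 4.0 ± 2.3710 = (1.63, 6.37).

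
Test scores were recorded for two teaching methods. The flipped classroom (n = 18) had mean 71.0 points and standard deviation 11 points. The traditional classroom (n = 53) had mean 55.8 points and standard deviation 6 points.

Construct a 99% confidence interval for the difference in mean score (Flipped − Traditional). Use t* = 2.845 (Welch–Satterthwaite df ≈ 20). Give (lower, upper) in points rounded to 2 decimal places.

SE₁ = s₁/√n₁ = 11/√18 = 2.5927; SE₂ = 6/√53 = 0.8242.
Independent samples, unequal variances: SE_diff = √(SE₁² + SE₂²) = √(6.72209329 + 0.67930564) = 2.7206.
t* = 2.845, so margin of error = 2.845 × 2.7206 = 7.7401.
Difference in means = 71.0 − 55.8 = 15.2000.
15.2000 ± 7.7401 → (7.46, 22.94).

(7.46, 22.94)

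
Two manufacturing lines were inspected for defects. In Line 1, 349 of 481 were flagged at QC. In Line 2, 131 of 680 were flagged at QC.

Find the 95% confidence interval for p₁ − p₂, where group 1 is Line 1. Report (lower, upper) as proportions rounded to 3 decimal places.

(0.483, 0.583)

p̂₁ = 349/481 = 0.7256 and p̂₂ = 131/680 = 0.1926.
SE₁ = √(p̂₁(1−p̂₁)/n₁) = √(0.7256·0.2744/481) = 0.02035; SE₂ = √(0.1926·0.8074/680) = 0.01512.
Independent samples: SE of the difference = √(SE₁² + SE₂²) = √(0.0004141225 + 0.0002286144) = 0.02535.
z* for 95% confidence is 1.960, so the margin of error is 1.960 × 0.02535 = 0.04969.
Point estimate p̂₁ − p̂₂ = 0.7256 − 0.1926 = 0.5330.
0.5330 ± 0.04969 → (0.483, 0.583).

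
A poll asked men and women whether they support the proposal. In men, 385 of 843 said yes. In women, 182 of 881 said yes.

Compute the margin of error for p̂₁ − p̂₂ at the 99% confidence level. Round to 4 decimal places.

0.0565

Sample proportions: 385/843 = 0.4567, 182/881 = 0.2066.
Each SE is √(p̂(1−p̂)/n): √(0.4567·0.5433/843) = 0.01716 and √(0.2066·0.7934/881) = 0.01364.
SE(p̂₁ − p̂₂) = √(SE₁² + SE₂²) = √(0.0002944656 + 0.0001860496) = 0.02192, since the two samples are independent.
At 99% confidence z* = 2.576; margin = 2.576 × 0.02192 = 0.05647.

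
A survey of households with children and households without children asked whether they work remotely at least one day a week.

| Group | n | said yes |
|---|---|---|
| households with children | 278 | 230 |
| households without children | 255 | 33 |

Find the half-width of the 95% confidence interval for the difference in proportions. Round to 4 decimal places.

First, p̂₁ = 230/278 = 0.8273; p̂₂ = 33/255 = 0.1294.
The two standard errors are √(0.8273×0.1727/278) = 0.02267 and √(0.1294×0.8706/255) = 0.02102.
Because the samples are independent, SE_diff = √(0.02267² + 0.02102²) = 0.03092.
Using z* = 1.960 for 95%, ME = 1.960 × 0.03092 = 0.06060.

0.0606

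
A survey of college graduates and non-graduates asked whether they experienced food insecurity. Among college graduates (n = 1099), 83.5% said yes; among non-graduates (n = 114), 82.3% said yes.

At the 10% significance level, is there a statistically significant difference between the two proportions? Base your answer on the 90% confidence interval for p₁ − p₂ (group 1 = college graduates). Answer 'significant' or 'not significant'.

not significant

SE₁ = √(p̂₁(1−p̂₁)/n₁) = √(0.8350·0.1650/1099) = 0.01120; SE₂ = √(0.8230·0.1770/114) = 0.03575.
Independent samples: SE of the difference = √(SE₁² + SE₂²) = √(0.00012544 + 0.0012780625) = 0.03746.
z* for 90% confidence is 1.645, so the margin of error is 1.645 × 0.03746 = 0.06162.
Point estimate p̂₁ − p̂₂ = 0.8350 − 0.8230 = 0.0120.
0.0120 ± 0.06162 → (-0.04962, 0.07362).
The interval (-0.04962, 0.07362) contains 0, so the difference is not significant.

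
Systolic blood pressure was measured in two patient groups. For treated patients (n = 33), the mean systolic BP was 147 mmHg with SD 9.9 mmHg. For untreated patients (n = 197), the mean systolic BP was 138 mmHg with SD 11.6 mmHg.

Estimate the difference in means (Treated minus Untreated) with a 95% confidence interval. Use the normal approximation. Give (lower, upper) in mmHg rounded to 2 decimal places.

(5.25, 12.75)

Standard errors of each mean: 9.9/√33 = 1.7234 and 11.6/√197 = 0.8265.
SE(x̄₁ − x̄₂) = √(1.7234² + 0.8265²) = 1.9113 for independent samples with unequal variances.
With z* = 1.960, the margin is 1.960 × 1.9113 = 3.7461.
x̄₁ − x̄₂ = 147 − 138 = 9.0000; the interval is 9.0000 ± 3.7461 = (5.25, 12.75).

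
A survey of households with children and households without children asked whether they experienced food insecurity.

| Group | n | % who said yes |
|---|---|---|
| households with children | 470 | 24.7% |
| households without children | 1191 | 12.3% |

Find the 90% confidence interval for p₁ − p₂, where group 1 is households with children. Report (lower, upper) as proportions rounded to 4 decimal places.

SE₁ = √(p̂₁(1−p̂₁)/n₁) = √(0.2470·0.7530/470) = 0.01989; SE₂ = √(0.1230·0.8770/1191) = 0.00952.
Independent samples: SE of the difference = √(SE₁² + SE₂²) = √(0.0003956121 + 0.0000906304) = 0.02205.
z* for 90% confidence is 1.645, so the margin of error is 1.645 × 0.02205 = 0.03627.
Point estimate p̂₁ − p̂₂ = 0.2470 − 0.1230 = 0.1240.
0.1240 ± 0.03627 → (0.0877, 0.1603).

(0.0877, 0.1603)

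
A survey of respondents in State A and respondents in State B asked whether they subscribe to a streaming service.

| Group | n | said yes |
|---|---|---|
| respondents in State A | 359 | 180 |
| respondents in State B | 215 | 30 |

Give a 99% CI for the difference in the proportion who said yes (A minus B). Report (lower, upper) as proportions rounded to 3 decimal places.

(0.271, 0.453)

First, p̂₁ = 180/359 = 0.5014; p̂₂ = 30/215 = 0.1395.
The two standard errors are √(0.5014×0.4986/359) = 0.02639 and √(0.1395×0.8605/215) = 0.02363.
Because the samples are independent, SE_diff = √(0.02639² + 0.02363²) = 0.03542.
Using z* = 2.576 for 99%, ME = 2.576 × 0.03542 = 0.09124.
p̂₁ − p̂₂ = 0.3619; interval 0.3619 ± 0.09124 gives (0.271, 0.453).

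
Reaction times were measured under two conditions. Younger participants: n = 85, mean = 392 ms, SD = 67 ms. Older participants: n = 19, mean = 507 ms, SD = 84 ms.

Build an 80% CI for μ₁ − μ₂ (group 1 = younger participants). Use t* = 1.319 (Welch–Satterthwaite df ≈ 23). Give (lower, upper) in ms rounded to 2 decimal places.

SE₁ = s₁/√n₁ = 67/√85 = 7.2672; SE₂ = 84/√19 = 19.2709.
Independent samples, unequal variances: SE_diff = √(SE₁² + SE₂²) = √(52.81219584 + 371.36758681) = 20.5956.
t* = 1.319, so margin of error = 1.319 × 20.5956 = 27.1656.
Difference in means = 392 − 507 = -115.0000.
-115.0000 ± 27.1656 → (-142.17, -87.83).

(-142.17, -87.83)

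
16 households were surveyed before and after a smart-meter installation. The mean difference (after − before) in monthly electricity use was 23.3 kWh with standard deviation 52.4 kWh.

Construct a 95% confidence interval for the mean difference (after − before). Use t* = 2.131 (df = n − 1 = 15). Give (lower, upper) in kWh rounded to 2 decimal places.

Paired design: SE = s_d/√n = 52.4/√16 = 13.1000.
t* = 2.131; margin of error = 2.131 × 13.1000 = 27.9161.
23.3 ± 27.9161 → (-4.62, 51.22).

(-4.62, 51.22)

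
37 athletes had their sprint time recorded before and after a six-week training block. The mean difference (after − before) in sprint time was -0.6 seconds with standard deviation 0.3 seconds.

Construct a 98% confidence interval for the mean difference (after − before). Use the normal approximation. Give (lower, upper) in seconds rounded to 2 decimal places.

(-0.71, -0.49)

Paired design: SE = s_d/√n = 0.3/√37 = 0.0493.
z* = 2.326; margin of error = 2.326 × 0.0493 = 0.1147.
-0.6 ± 0.1147 → (-0.71, -0.49).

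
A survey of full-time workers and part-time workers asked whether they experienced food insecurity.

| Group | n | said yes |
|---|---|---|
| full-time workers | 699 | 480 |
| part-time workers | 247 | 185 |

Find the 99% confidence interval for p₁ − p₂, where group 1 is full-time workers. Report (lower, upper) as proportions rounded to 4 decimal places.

Sample proportions: 480/699 = 0.6867, 185/247 = 0.7490.
Each SE is √(p̂(1−p̂)/n): √(0.6867·0.3133/699) = 0.01754 and √(0.7490·0.2510/247) = 0.02759.
SE(p̂₁ − p̂₂) = √(SE₁² + SE₂²) = √(0.0003076516 + 0.0007612081) = 0.03269, since the two samples are independent.
At 99% confidence z* = 2.576; margin = 2.576 × 0.03269 = 0.08421.
The difference is 0.6867 − 0.7490 = -0.0623, so the interval is -0.0623 ± 0.08421 = (-0.1465, 0.0219).

(-0.1465, 0.0219)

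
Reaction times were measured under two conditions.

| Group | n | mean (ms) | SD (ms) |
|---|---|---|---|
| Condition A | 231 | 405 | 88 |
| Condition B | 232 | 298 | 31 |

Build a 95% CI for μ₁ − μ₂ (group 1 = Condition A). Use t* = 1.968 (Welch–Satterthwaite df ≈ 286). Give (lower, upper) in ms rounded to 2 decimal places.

(94.92, 119.08)

SE₁ = s₁/√n₁ = 88/√231 = 5.7900; SE₂ = 31/√232 = 2.0352.
Independent samples, unequal variances: SE_diff = √(SE₁² + SE₂²) = √(33.5241 + 4.14203904) = 6.1373.
t* = 1.968, so margin of error = 1.968 × 6.1373 = 12.0782.
Difference in means = 405 − 298 = 107.0000.
107.0000 ± 12.0782 → (94.92, 119.08).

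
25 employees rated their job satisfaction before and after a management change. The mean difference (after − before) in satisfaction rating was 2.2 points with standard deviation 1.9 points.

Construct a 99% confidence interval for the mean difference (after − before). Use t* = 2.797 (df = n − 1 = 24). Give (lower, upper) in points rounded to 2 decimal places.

(1.14, 3.26)

Paired design: SE = s_d/√n = 1.9/√25 = 0.3800.
t* = 2.797; margin of error = 2.797 × 0.3800 = 1.0629.
2.2 ± 1.0629 → (1.14, 3.26).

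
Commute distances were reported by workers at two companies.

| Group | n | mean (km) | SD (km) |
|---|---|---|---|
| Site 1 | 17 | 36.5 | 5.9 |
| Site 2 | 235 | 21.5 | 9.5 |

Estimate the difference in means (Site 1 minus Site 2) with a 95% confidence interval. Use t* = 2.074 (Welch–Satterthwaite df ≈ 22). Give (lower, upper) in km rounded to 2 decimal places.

(11.77, 18.23)

Standard errors of each mean: 5.9/√17 = 1.4310 and 9.5/√235 = 0.6197.
SE(x̄₁ − x̄₂) = √(1.4310² + 0.6197²) = 1.5594 for independent samples with unequal variances.
With t* = 2.074, the margin is 2.074 × 1.5594 = 3.2342.
x̄₁ − x̄₂ = 36.5 − 21.5 = 15.0000; the interval is 15.0000 ± 3.2342 = (11.77, 18.23).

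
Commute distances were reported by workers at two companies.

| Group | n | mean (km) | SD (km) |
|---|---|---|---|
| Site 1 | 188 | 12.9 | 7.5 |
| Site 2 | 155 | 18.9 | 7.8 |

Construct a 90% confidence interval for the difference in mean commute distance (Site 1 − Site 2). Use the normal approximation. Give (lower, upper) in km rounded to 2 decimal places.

Per-group SEs: s₁/√n₁ = 7.5/√188 = 0.5470, s₂/√n₂ = 7.8/√155 = 0.6265.
Unpooled SE of the difference: √(0.299209 + 0.39250225) = 0.8317.
Margin of error = z* · SE = 1.645 × 0.8317 = 1.3681.
x̄₁ − x̄₂ = 12.9 − 18.9 = -6.0000.
CI: -6.0000 ± 1.3681 = (-7.37, -4.63).

(-7.37, -4.63)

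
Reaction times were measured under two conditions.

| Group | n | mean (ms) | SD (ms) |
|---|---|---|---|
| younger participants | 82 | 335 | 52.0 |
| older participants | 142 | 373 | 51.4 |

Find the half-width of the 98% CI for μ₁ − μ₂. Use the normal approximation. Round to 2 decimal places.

16.71

SE₁ = s₁/√n₁ = 52.0/√82 = 5.7424; SE₂ = 51.4/√142 = 4.3134.
Independent samples, unequal variances: SE_diff = √(SE₁² + SE₂²) = √(32.97515776 + 18.60541956) = 7.1820.
z* = 2.326, so margin of error = 2.326 × 7.1820 = 16.7053.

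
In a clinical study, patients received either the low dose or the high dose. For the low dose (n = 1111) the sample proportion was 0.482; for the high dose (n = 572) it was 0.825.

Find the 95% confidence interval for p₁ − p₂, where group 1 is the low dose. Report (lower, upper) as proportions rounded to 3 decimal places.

The two standard errors are √(0.4820×0.5180/1111) = 0.01499 and √(0.8250×0.1750/572) = 0.01589.
Because the samples are independent, SE_diff = √(0.01499² + 0.01589²) = 0.02184.
Using z* = 1.960 for 95%, ME = 1.960 × 0.02184 = 0.04281.
p̂₁ − p̂₂ = -0.3430; interval -0.3430 ± 0.04281 gives (-0.386, -0.300).

(-0.386, -0.300)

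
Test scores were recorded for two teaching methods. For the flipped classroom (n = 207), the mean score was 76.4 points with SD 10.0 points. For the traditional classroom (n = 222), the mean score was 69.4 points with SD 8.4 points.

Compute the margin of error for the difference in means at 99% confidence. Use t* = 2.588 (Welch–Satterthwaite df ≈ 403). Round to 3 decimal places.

2.316

SE₁ = s₁/√n₁ = 10.0/√207 = 0.6950; SE₂ = 8.4/√222 = 0.5638.
Independent samples, unequal variances: SE_diff = √(SE₁² + SE₂²) = √(0.483025 + 0.31787044) = 0.8949.
t* = 2.588, so margin of error = 2.588 × 0.8949 = 2.3160.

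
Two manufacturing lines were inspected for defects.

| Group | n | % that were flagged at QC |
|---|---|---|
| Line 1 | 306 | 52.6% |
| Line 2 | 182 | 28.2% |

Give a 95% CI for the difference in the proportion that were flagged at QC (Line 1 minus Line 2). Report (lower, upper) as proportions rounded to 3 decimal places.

(0.158, 0.330)

SE₁ = √(p̂₁(1−p̂₁)/n₁) = √(0.5260·0.4740/306) = 0.02854; SE₂ = √(0.2820·0.7180/182) = 0.03335.
Independent samples: SE of the difference = √(SE₁² + SE₂²) = √(0.0008145316 + 0.0011122225) = 0.04389.
z* for 95% confidence is 1.960, so the margin of error is 1.960 × 0.04389 = 0.08602.
Point estimate p̂₁ − p̂₂ = 0.5260 − 0.2820 = 0.2440.
0.2440 ± 0.08602 → (0.158, 0.330).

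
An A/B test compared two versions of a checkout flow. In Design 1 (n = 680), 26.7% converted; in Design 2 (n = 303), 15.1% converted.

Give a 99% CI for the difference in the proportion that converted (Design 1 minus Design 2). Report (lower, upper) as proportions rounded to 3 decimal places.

Each SE is √(p̂(1−p̂)/n): √(0.2670·0.7330/680) = 0.01696 and √(0.1510·0.8490/303) = 0.02057.
SE(p̂₁ − p̂₂) = √(SE₁² + SE₂²) = √(0.0002876416 + 0.0004231249) = 0.02666, since the two samples are independent.
At 99% confidence z* = 2.576; margin = 2.576 × 0.02666 = 0.06868.
The difference is 0.2670 − 0.1510 = 0.1160, so the interval is 0.1160 ± 0.06868 = (0.047, 0.185).

(0.047, 0.185)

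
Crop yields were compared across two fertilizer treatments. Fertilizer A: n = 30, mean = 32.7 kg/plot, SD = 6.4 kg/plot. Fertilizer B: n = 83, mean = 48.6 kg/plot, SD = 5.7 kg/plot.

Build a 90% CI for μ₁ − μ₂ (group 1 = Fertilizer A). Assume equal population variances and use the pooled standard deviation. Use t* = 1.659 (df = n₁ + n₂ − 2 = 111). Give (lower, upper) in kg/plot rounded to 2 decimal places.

Pooled variance s_p² = [29·6.4² + 82·5.7²] / (30+83−2) = 34.7029, so s_p = 5.8909.
SE_diff = s_p·√(1/n₁ + 1/n₂) = 5.8909·√(1/30 + 1/83) = 1.2549.
t* = 1.659; margin = 1.659 × 1.2549 = 2.0819.
Difference = 32.7 − 48.6 = -15.9000.
-15.9000 ± 2.0819 → (-17.98, -13.82).

(-17.98, -13.82)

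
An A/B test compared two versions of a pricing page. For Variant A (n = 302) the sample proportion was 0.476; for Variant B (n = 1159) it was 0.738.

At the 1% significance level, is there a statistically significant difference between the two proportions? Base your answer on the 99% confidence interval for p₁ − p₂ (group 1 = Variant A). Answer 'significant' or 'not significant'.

significant

Each SE is √(p̂(1−p̂)/n): √(0.4760·0.5240/302) = 0.02874 and √(0.7380·0.2620/1159) = 0.01292.
SE(p̂₁ − p̂₂) = √(SE₁² + SE₂²) = √(0.0008259876 + 0.0001669264) = 0.03151, since the two samples are independent.
At 99% confidence z* = 2.576; margin = 2.576 × 0.03151 = 0.08117.
The difference is 0.4760 − 0.7380 = -0.2620, so the interval is -0.2620 ± 0.08117 = (-0.34317, -0.18083).
The interval (-0.34317, -0.18083) does not contain 0, so the difference is significant.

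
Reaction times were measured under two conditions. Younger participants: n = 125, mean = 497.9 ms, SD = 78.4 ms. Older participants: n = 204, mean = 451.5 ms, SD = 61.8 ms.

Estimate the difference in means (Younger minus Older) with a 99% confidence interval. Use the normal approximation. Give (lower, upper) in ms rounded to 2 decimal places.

(25.17, 67.63)

Per-group SEs: s₁/√n₁ = 78.4/√125 = 7.0123, s₂/√n₂ = 61.8/√204 = 4.3269.
Unpooled SE of the difference: √(49.17235129 + 18.72206361) = 8.2398.
Margin of error = z* · SE = 2.576 × 8.2398 = 21.2257.
x̄₁ − x̄₂ = 497.9 − 451.5 = 46.4000.
CI: 46.4000 ± 21.2257 = (25.17, 67.63).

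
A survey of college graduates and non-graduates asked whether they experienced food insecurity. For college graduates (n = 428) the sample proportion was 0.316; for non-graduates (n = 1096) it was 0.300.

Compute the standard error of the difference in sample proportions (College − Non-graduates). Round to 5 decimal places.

0.02639

The two standard errors are √(0.3160×0.6840/428) = 0.02247 and √(0.3000×0.7000/1096) = 0.01384.
Because the samples are independent, SE_diff = √(0.02247² + 0.01384²) = 0.02639.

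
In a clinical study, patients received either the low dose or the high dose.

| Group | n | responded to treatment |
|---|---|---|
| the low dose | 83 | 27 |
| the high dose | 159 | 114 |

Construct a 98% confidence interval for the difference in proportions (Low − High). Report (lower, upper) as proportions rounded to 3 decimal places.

(-0.537, -0.246)

First, p̂₁ = 27/83 = 0.3253; p̂₂ = 114/159 = 0.7170.
The two standard errors are √(0.3253×0.6747/83) = 0.05142 and √(0.7170×0.2830/159) = 0.03572.
Because the samples are independent, SE_diff = √(0.05142² + 0.03572²) = 0.06261.
Using z* = 2.326 for 98%, ME = 2.326 × 0.06261 = 0.14563.
p̂₁ − p̂₂ = -0.3917; interval -0.3917 ± 0.14563 gives (-0.537, -0.246).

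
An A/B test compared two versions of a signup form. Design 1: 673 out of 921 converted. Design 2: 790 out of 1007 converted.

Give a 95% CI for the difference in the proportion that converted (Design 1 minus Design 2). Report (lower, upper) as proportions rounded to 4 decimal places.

First, p̂₁ = 673/921 = 0.7307; p̂₂ = 790/1007 = 0.7845.
The two standard errors are √(0.7307×0.2693/921) = 0.01462 and √(0.7845×0.2155/1007) = 0.01296.
Because the samples are independent, SE_diff = √(0.01462² + 0.01296²) = 0.01954.
Using z* = 1.960 for 95%, ME = 1.960 × 0.01954 = 0.03830.
p̂₁ − p̂₂ = -0.0538; interval -0.0538 ± 0.03830 gives (-0.0921, -0.0155).

(-0.0921, -0.0155)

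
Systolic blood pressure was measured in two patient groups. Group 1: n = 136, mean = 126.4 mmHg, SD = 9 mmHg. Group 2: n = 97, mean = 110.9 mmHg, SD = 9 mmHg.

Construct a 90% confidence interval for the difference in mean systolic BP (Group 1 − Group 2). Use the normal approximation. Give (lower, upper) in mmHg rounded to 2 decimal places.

(13.53, 17.47)

SE₁ = s₁/√n₁ = 9/√136 = 0.7717; SE₂ = 9/√97 = 0.9138.
Independent samples, unequal variances: SE_diff = √(SE₁² + SE₂²) = √(0.59552089 + 0.83503044) = 1.1961.
z* = 1.645, so margin of error = 1.645 × 1.1961 = 1.9676.
Difference in means = 126.4 − 110.9 = 15.5000.
15.5000 ± 1.9676 → (13.53, 17.47).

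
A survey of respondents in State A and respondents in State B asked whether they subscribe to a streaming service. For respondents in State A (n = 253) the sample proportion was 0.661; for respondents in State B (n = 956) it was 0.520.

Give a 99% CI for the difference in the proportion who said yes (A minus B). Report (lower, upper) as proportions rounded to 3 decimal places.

(0.054, 0.228)

SE₁ = √(p̂₁(1−p̂₁)/n₁) = √(0.6610·0.3390/253) = 0.02976; SE₂ = √(0.5200·0.4800/956) = 0.01616.
Independent samples: SE of the difference = √(SE₁² + SE₂²) = √(0.0008856576 + 0.0002611456) = 0.03386.
z* for 99% confidence is 2.576, so the margin of error is 2.576 × 0.03386 = 0.08722.
Point estimate p̂₁ − p̂₂ = 0.6610 − 0.5200 = 0.1410.
0.1410 ± 0.08722 → (0.054, 0.228).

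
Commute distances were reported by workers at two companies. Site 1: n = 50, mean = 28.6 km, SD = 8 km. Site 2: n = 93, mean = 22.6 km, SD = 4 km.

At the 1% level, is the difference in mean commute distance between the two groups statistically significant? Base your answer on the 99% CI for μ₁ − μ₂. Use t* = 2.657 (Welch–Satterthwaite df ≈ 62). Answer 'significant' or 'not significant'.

Per-group SEs: s₁/√n₁ = 8/√50 = 1.1314, s₂/√n₂ = 4/√93 = 0.4148.
Unpooled SE of the difference: √(1.28006596 + 0.17205904) = 1.2050.
Margin of error = t* · SE = 2.657 × 1.2050 = 3.2017.
x̄₁ − x̄₂ = 28.6 − 22.6 = 6.0000.
CI: 6.0000 ± 3.2017 = (2.7983, 9.2017).
The interval (2.7983, 9.2017) does not contain 0, so the difference is significant.

significant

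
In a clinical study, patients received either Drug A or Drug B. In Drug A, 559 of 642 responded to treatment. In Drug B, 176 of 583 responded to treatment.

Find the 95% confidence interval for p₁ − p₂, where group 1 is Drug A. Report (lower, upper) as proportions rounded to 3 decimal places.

(0.523, 0.614)

First, p̂₁ = 559/642 = 0.8707; p̂₂ = 176/583 = 0.3019.
The two standard errors are √(0.8707×0.1293/642) = 0.01324 and √(0.3019×0.6981/583) = 0.01901.
Because the samples are independent, SE_diff = √(0.01324² + 0.01901²) = 0.02317.
Using z* = 1.960 for 95%, ME = 1.960 × 0.02317 = 0.04541.
p̂₁ − p̂₂ = 0.5688; interval 0.5688 ± 0.04541 gives (0.523, 0.614).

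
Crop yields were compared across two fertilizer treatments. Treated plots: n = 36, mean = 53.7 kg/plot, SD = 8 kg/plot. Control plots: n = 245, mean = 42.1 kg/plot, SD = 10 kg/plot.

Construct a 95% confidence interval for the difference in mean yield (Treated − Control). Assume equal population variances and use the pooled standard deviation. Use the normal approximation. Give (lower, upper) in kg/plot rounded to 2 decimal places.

s_p = √[((n₁−1)s₁² + (n₂−1)s₂²)/(n₁+n₂−2)] = √[(35·8² + 244·10²)/279] = 9.7716.
SE = 9.7716·√(1/36 + 1/245) = 1.7442.
With z* = 1.960, margin = 1.960 × 1.7442 = 3.4186.
x̄₁ − x̄₂ = 53.7 − 42.1 = 11.6000; interval 11.6000 ± 3.4186 = (8.18, 15.02).

(8.18, 15.02)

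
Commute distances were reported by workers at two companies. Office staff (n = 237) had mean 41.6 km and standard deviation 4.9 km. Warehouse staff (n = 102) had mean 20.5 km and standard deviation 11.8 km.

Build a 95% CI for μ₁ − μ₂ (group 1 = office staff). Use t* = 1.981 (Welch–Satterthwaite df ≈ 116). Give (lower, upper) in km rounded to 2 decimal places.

(18.70, 23.50)

SE₁ = s₁/√n₁ = 4.9/√237 = 0.3183; SE₂ = 11.8/√102 = 1.1684.
Independent samples, unequal variances: SE_diff = √(SE₁² + SE₂²) = √(0.10131489 + 1.36515856) = 1.2110.
t* = 1.981, so margin of error = 1.981 × 1.2110 = 2.3990.
Difference in means = 41.6 − 20.5 = 21.1000.
21.1000 ± 2.3990 → (18.70, 23.50).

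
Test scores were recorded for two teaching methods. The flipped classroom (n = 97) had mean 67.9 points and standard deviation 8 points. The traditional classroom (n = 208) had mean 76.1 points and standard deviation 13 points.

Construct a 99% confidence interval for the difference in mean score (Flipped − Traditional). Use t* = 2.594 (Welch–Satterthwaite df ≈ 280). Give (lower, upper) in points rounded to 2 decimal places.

Standard errors of each mean: 8/√97 = 0.8123 and 13/√208 = 0.9014.
SE(x̄₁ − x̄₂) = √(0.8123² + 0.9014²) = 1.2134 for independent samples with unequal variances.
With t* = 2.594, the margin is 2.594 × 1.2134 = 3.1476.
x̄₁ − x̄₂ = 67.9 − 76.1 = -8.2000; the interval is -8.2000 ± 3.1476 = (-11.35, -5.05).

(-11.35, -5.05)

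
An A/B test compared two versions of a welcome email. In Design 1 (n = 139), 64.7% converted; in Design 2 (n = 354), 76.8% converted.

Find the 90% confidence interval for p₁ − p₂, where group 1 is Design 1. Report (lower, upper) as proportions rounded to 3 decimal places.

SE₁ = √(p̂₁(1−p̂₁)/n₁) = √(0.6470·0.3530/139) = 0.04054; SE₂ = √(0.7680·0.2320/354) = 0.02243.
Independent samples: SE of the difference = √(SE₁² + SE₂²) = √(0.0016434916 + 0.0005031049) = 0.04633.
z* for 90% confidence is 1.645, so the margin of error is 1.645 × 0.04633 = 0.07621.
Point estimate p̂₁ − p̂₂ = 0.6470 − 0.7680 = -0.1210.
-0.1210 ± 0.07621 → (-0.197, -0.045).

(-0.197, -0.045)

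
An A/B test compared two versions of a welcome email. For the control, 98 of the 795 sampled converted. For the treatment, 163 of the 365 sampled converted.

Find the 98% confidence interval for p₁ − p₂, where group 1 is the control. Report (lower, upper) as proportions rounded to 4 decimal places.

p̂₁ = 98/795 = 0.1233 and p̂₂ = 163/365 = 0.4466.
SE₁ = √(p̂₁(1−p̂₁)/n₁) = √(0.1233·0.8767/795) = 0.01166; SE₂ = √(0.4466·0.5534/365) = 0.02602.
Independent samples: SE of the difference = √(SE₁² + SE₂²) = √(0.0001359556 + 0.0006770404) = 0.02851.
z* for 98% confidence is 2.326, so the margin of error is 2.326 × 0.02851 = 0.06631.
Point estimate p̂₁ − p̂₂ = 0.1233 − 0.4466 = -0.3233.
-0.3233 ± 0.06631 → (-0.3896, -0.2570).

(-0.3896, -0.2570)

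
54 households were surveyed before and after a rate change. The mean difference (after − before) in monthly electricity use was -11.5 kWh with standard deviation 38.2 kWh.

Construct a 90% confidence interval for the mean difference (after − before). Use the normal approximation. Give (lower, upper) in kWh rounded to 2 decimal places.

This is a matched-pairs design, so SE = s_d/√n = 38.2/√54 = 5.1984.
Margin = 1.645 × 5.1984 = 8.5514; the interval is -11.5 ± 8.5514 = (-20.05, -2.95).

(-20.05, -2.95)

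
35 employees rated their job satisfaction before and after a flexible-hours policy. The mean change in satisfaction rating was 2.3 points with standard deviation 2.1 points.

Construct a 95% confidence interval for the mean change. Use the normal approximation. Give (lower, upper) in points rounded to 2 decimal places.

Paired design: SE = s_d/√n = 2.1/√35 = 0.3550.
z* = 1.960; margin of error = 1.960 × 0.3550 = 0.6958.
2.3 ± 0.6958 → (1.60, 3.00).

(1.60, 3.00)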